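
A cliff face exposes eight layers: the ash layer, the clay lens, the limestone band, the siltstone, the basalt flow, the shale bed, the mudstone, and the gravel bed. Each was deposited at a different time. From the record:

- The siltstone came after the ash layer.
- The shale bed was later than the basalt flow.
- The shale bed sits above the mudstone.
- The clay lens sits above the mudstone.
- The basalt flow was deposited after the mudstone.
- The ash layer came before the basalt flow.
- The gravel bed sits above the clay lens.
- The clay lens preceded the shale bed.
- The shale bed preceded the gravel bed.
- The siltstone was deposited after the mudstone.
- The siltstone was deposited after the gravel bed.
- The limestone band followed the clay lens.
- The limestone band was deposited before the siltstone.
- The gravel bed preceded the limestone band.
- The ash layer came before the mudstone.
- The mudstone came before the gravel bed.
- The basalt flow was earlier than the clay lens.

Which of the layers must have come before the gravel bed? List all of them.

Directly stated before the gravel bed: the clay lens, the mudstone, and the shale bed.
The ash layer reaches the gravel bed via the ash layer → the mudstone → the gravel bed.
The basalt flow reaches the gravel bed via the basalt flow → the shale bed → the gravel bed.

the ash layer, the basalt flow, the clay lens, the mudstone, the shale bed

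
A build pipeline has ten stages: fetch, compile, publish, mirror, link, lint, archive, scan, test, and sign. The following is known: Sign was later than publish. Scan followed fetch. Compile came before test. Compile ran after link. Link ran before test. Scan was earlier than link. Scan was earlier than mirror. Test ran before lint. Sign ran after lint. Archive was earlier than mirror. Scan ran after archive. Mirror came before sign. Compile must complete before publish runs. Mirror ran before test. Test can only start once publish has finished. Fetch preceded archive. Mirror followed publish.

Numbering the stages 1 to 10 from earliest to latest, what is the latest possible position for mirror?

Mirror must come before lint, sign, and test — 3 stages forced after it.
Everything else can be placed before mirror in some valid order, so mirror can sit as late as position 10 − 3 = 7.

7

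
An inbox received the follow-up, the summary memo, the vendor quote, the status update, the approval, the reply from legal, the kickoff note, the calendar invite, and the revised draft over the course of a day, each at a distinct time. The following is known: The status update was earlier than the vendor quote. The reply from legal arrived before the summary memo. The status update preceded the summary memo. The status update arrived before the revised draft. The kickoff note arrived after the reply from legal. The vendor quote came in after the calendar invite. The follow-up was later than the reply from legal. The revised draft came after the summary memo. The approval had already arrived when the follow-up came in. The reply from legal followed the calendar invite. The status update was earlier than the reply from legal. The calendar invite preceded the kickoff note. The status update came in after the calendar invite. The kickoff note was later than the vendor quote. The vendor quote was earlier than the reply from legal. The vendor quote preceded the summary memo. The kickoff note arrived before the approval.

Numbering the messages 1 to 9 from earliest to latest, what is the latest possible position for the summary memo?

8

The summary memo must come before the revised draft — 1 message forced after it.
Everything else can be placed before the summary memo in some valid order, so the summary memo can sit as late as position 9 − 1 = 8.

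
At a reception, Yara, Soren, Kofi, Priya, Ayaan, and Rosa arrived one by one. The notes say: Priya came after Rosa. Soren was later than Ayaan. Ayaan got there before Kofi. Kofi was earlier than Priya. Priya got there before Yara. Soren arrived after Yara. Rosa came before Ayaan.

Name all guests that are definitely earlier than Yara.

Directly stated before Yara: Priya.
Ayaan reaches Yara via Ayaan → Kofi → Priya → Yara.
Kofi reaches Yara via Kofi → Priya → Yara.
Rosa reaches Yara via Rosa → Priya → Yara.
No chain forces Soren ahead of Yara.

Ayaan, Kofi, Priya, Rosa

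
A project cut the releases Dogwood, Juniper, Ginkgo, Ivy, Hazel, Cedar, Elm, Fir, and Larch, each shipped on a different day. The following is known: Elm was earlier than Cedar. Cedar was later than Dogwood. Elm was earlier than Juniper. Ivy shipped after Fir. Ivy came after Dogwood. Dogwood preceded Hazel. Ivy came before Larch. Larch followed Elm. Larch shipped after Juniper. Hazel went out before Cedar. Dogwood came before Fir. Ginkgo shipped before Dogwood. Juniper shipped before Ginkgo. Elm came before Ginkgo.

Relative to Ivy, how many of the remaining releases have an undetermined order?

2

Forced before Ivy: Dogwood, Elm, Fir, Ginkgo, and Juniper; forced after Ivy: Larch.
That leaves Cedar and Hazel with no forced order relative to Ivy — 2.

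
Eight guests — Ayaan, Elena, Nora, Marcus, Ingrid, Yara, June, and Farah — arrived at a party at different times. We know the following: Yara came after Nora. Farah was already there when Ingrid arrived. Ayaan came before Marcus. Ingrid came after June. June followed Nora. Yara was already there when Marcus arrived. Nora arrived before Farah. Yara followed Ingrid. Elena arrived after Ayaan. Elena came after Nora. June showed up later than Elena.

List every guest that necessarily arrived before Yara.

Directly stated before Yara: Ingrid and Nora.
Ayaan reaches Yara via Ayaan → Elena → June → Ingrid → Yara.
Elena reaches Yara via Elena → June → Ingrid → Yara.
Farah reaches Yara via Farah → Ingrid → Yara.
Likewise June reaches Yara by chaining the stated constraints.
No chain forces Marcus ahead of Yara.

Ayaan, Elena, Farah, Ingrid, June, Nora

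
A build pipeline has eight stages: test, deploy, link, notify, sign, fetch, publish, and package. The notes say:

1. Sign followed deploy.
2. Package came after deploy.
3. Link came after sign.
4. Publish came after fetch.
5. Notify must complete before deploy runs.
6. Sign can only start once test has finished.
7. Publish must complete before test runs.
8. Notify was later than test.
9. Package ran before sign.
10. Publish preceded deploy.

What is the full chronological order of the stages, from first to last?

The constraints fix every adjacent pair, so only one ordering works:
fetch → publish → test → notify → deploy → package → sign → link.

fetch, publish, test, notify, deploy, package, sign, link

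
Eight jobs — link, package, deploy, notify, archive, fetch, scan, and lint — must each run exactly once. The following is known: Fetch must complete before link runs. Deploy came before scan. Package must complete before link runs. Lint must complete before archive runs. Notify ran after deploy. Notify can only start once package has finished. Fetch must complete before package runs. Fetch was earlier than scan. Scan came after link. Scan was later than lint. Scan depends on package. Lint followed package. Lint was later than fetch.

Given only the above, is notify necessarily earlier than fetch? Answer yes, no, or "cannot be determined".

no

Tracing the constraints gives fetch → package → notify, so fetch must come before notify.
That means notify cannot be before fetch.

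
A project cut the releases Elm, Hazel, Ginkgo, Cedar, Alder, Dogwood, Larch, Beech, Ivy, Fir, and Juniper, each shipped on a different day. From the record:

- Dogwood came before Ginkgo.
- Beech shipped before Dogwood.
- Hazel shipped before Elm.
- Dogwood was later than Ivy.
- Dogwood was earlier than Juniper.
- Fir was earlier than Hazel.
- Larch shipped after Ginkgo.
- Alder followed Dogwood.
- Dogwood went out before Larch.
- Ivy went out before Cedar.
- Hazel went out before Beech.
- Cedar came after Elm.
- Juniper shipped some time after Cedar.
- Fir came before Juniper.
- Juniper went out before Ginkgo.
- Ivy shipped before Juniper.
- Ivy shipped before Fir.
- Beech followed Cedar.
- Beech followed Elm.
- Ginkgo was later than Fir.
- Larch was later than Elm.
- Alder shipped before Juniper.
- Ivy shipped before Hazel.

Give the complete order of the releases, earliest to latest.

The constraints fix every adjacent pair, so only one ordering works:
Ivy → Fir → Hazel → Elm → Cedar → Beech → Dogwood → Alder → Juniper → Ginkgo → Larch.

Ivy, Fir, Hazel, Elm, Cedar, Beech, Dogwood, Alder, Juniper, Ginkgo, Larch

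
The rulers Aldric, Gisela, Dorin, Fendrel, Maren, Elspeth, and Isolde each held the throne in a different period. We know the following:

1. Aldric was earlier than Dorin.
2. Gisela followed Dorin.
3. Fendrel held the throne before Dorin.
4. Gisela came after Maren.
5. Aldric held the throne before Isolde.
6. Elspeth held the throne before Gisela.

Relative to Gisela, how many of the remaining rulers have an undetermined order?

1

Forced before Gisela: Aldric, Dorin, Elspeth, Fendrel, and Maren.
That leaves Isolde with no forced order relative to Gisela — 1.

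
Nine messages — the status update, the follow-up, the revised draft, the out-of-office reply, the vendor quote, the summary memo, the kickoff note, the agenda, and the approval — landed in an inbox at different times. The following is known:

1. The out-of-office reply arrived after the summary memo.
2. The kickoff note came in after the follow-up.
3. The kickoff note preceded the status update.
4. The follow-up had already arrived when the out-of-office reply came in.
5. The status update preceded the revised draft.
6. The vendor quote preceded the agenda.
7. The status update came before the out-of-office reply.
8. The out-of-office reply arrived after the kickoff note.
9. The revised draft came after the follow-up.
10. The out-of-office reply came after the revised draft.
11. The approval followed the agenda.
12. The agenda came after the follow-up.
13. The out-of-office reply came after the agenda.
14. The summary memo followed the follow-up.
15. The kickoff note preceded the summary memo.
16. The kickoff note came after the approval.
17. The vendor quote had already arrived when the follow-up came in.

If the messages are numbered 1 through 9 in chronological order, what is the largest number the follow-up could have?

The follow-up must come before the agenda, the approval, the kickoff note, the out-of-office reply, the revised draft, the status update, and the summary memo — 7 messages forced after it.
Everything else can be placed before the follow-up in some valid order, so the follow-up can sit as late as position 9 − 7 = 2.

2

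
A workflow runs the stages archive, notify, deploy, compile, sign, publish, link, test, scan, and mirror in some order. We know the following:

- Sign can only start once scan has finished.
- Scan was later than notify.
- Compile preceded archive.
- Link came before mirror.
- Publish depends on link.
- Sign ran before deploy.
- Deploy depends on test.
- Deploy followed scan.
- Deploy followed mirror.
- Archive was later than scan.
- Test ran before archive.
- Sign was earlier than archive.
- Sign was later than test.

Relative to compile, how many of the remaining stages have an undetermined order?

8

Forced after compile: archive.
That leaves deploy, link, mirror, notify, publish, scan, sign, and test with no forced order relative to compile — 8.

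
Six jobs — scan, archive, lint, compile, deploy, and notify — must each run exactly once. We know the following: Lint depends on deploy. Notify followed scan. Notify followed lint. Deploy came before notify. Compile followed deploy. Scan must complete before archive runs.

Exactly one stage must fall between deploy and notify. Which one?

Tracing the constraints gives deploy → lint → notify, so lint sits after deploy and before notify.
No other stage is forced both after deploy and before notify.

lint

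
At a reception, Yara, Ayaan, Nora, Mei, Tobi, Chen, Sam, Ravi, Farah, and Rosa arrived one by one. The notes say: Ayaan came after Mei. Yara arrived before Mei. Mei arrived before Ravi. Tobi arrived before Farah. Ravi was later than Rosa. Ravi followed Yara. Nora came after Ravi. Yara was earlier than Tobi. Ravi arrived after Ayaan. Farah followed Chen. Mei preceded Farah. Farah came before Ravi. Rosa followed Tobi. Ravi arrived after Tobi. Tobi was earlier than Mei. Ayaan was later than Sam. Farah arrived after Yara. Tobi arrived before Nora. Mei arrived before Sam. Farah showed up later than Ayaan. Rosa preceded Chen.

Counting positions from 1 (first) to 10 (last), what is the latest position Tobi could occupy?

Tobi must come before Ayaan, Chen, Farah, Mei, Nora, Ravi, Rosa, and Sam — 8 guests forced after them.
Everything else can be placed before Tobi in some valid order, so Tobi can sit as late as position 10 − 8 = 2.

2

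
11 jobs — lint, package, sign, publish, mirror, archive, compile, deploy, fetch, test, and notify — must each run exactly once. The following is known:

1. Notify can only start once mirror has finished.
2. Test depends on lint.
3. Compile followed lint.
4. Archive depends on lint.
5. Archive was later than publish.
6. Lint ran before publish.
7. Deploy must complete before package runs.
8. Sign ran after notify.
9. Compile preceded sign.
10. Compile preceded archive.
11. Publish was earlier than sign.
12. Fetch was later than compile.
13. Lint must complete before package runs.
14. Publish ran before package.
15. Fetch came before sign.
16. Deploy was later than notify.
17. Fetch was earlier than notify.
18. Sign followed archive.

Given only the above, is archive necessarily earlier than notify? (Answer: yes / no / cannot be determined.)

No chain of stated constraints runs from archive to notify, and none runs from notify to archive either.
So the relative order of archive and notify is not fixed by the given facts.

cannot be determined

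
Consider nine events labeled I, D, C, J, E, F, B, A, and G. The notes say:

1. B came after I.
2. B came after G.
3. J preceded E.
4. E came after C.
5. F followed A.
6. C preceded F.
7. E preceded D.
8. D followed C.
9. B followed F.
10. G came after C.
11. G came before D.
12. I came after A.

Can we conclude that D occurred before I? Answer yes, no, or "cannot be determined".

No chain of stated constraints runs from D to I, and none runs from I to D either.
So the relative order of D and I is not fixed by the given facts.

cannot be determined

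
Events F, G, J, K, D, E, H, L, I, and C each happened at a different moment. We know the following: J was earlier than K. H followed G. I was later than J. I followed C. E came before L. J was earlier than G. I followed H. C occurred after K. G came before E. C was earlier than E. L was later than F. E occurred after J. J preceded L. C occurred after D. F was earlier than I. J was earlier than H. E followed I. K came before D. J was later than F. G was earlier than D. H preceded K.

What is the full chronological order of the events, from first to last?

F, J, G, H, K, D, C, I, E, L

The constraints fix every adjacent pair, so only one ordering works:
F → J → G → H → K → D → C → I → E → L.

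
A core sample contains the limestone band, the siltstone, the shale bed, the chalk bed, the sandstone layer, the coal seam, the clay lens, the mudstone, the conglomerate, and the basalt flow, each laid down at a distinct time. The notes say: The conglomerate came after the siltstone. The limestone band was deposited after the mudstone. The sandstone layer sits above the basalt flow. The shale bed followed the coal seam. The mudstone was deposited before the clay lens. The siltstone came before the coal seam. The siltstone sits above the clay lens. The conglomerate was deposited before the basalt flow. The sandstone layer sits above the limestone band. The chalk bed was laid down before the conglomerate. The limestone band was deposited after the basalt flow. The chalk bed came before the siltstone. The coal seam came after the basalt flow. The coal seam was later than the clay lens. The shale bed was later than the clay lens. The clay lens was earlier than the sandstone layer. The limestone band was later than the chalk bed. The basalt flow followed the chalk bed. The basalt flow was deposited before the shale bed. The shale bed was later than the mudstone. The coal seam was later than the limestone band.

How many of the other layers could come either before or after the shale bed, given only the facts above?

1

Forced before the shale bed: the basalt flow, the chalk bed, the clay lens, the coal seam, the conglomerate, the limestone band, the mudstone, and the siltstone.
That leaves the sandstone layer with no forced order relative to the shale bed — 1.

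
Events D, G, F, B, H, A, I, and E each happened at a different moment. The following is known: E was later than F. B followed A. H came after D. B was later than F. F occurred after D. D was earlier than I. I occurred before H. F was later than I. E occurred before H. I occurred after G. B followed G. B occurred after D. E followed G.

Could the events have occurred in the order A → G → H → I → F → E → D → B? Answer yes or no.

The constraints require E before H, but in the proposed sequence H appears ahead of E. That one violation is enough.

no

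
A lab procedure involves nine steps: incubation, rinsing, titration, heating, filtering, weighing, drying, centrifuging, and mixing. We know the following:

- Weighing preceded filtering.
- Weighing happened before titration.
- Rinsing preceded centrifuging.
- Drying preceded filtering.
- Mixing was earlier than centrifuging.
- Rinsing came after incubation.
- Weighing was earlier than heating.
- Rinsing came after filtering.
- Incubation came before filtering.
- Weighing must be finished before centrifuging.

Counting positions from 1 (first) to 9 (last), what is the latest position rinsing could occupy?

8

Rinsing must come before centrifuging — 1 step forced after it.
Everything else can be placed before rinsing in some valid order, so rinsing can sit as late as position 9 − 1 = 8.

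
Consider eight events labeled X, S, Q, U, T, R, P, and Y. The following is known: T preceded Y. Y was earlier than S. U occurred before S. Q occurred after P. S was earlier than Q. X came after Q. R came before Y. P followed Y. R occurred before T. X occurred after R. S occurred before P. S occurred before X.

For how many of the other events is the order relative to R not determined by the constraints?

1

Forced after R: P, Q, S, T, X, and Y.
That leaves U with no forced order relative to R — 1.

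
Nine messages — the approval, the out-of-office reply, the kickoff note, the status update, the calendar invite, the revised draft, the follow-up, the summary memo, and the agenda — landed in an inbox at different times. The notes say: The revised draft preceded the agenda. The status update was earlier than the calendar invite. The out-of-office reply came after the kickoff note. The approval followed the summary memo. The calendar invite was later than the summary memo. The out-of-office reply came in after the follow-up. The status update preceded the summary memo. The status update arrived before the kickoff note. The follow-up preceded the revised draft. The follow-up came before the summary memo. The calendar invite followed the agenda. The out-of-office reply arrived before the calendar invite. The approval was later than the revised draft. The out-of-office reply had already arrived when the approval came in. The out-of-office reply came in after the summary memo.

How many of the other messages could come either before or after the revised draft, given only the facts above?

4

Forced before the revised draft: the follow-up; forced after the revised draft: the agenda, the approval, and the calendar invite.
That leaves the kickoff note, the out-of-office reply, the status update, and the summary memo with no forced order relative to the revised draft — 4.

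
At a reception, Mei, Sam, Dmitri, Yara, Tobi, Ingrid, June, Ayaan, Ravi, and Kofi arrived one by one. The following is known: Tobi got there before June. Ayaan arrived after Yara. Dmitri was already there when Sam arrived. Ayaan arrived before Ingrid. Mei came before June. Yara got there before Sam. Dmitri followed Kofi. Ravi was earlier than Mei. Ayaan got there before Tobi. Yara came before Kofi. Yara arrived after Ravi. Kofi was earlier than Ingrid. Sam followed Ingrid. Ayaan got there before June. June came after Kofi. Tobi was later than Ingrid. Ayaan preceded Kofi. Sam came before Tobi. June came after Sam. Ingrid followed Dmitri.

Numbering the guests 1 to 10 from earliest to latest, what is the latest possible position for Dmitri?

Dmitri must come before Ingrid, June, Sam, and Tobi — 4 guests forced after them.
Everything else can be placed before Dmitri in some valid order, so Dmitri can sit as late as position 10 − 4 = 6.

6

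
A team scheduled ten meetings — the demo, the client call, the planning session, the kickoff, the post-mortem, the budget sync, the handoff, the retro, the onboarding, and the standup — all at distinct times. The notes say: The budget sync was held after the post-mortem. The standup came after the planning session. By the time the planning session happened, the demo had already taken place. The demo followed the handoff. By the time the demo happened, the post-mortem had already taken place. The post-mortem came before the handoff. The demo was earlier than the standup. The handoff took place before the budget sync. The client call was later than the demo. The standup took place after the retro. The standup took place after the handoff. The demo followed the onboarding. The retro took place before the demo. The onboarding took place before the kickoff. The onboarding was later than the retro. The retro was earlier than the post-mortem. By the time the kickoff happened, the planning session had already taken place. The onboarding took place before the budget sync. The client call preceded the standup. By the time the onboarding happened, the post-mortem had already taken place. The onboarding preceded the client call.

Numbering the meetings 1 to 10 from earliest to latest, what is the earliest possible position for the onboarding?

The post-mortem and the retro must both come before the onboarding — 2 forced predecessors.
Nothing else is forced ahead of the onboarding, so its earliest slot is position 2 + 1 = 3.

3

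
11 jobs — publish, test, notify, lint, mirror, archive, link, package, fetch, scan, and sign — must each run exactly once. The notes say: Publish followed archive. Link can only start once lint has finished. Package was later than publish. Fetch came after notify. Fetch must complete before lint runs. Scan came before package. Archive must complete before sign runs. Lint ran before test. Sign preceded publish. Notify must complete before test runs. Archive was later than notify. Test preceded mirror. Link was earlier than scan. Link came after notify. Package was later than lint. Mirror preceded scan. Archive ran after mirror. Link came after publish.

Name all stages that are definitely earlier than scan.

Directly stated before scan: link and mirror.
Archive reaches scan via archive → publish → link → scan.
Fetch reaches scan via fetch → lint → link → scan.
Lint reaches scan via lint → link → scan.
Likewise notify, publish, sign, and test each reach scan by chaining the stated constraints.
No chain forces package ahead of scan.

archive, fetch, link, lint, mirror, notify, publish, sign, test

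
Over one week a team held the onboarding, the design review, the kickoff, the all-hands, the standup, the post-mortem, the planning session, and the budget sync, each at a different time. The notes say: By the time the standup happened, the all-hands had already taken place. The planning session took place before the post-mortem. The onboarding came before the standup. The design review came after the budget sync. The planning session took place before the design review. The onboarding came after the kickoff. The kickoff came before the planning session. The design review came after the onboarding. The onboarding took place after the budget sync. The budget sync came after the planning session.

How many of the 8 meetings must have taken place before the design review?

Directly stated before the design review: the budget sync, the onboarding, and the planning session.
The kickoff reaches the design review via the kickoff → the onboarding → the design review.
No chain forces the standup (or any of the others) ahead of the design review.
That's the budget sync, the kickoff, the onboarding, and the planning session — 4 in all.

4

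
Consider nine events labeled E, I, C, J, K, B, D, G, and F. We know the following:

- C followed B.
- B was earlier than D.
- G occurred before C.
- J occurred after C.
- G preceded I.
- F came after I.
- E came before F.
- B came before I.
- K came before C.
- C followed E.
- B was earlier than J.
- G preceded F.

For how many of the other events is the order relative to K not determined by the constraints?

6

Forced after K: C and J.
That leaves B, D, E, F, G, and I with no forced order relative to K — 6.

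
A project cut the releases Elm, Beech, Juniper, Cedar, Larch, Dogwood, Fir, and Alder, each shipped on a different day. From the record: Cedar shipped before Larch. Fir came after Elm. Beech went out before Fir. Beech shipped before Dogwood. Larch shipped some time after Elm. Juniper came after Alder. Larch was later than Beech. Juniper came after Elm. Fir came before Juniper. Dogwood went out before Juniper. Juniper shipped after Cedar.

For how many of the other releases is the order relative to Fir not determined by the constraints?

Forced before Fir: Beech and Elm; forced after Fir: Juniper.
That leaves Alder, Cedar, Dogwood, and Larch with no forced order relative to Fir — 4.

4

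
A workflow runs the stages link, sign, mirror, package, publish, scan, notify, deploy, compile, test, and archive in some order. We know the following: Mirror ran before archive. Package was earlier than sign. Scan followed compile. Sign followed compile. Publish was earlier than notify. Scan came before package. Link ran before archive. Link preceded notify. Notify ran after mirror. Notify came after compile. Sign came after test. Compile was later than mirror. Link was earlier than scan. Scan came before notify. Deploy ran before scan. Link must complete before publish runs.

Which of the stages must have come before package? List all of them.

Directly stated before package: scan.
Compile reaches package via compile → scan → package.
Deploy reaches package via deploy → scan → package.
Link reaches package via link → scan → package.
Likewise mirror reaches package by chaining the stated constraints.
No chain forces archive (or any of the others) ahead of package.

compile, deploy, link, mirror, scan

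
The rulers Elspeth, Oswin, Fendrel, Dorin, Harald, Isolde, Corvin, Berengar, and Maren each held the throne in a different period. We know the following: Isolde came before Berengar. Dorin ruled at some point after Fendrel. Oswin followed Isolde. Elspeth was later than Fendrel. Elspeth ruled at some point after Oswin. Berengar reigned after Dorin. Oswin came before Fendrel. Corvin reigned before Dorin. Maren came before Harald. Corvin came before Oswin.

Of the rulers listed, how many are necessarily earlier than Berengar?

5

Directly stated before Berengar: Dorin and Isolde.
Corvin reaches Berengar via Corvin → Dorin → Berengar.
Fendrel reaches Berengar via Fendrel → Dorin → Berengar.
Oswin reaches Berengar via Oswin → Fendrel → Dorin → Berengar.
No chain forces Maren (or any of the others) ahead of Berengar.
That's Corvin, Dorin, Fendrel, Isolde, and Oswin — 5 in all.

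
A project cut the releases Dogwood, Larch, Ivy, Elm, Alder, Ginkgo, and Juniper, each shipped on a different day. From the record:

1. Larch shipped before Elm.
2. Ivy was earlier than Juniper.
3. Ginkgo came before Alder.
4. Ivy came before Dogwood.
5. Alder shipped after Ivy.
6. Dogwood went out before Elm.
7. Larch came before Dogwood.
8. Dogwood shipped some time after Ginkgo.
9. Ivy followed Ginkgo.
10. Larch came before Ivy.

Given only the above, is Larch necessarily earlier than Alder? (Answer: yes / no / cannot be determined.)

yes

Chain the constraints: Larch → Ivy → Alder. Each link is directly stated, so Larch comes before Alder.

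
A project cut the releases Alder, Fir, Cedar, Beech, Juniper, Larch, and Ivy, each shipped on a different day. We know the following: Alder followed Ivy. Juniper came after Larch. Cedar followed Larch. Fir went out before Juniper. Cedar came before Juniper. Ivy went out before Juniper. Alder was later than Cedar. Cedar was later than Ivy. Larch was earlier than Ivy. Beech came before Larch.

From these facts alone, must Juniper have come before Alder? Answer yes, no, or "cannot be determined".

No chain of stated constraints runs from Juniper to Alder, and none runs from Alder to Juniper either.
So the relative order of Juniper and Alder is not fixed by the given facts.

cannot be determined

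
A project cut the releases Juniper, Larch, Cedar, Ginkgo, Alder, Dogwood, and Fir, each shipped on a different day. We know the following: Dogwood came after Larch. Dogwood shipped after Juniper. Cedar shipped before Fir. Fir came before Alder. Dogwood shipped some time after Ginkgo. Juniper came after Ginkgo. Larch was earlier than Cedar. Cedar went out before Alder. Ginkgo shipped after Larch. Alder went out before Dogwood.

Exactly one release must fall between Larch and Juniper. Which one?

Ginkgo

Tracing the constraints gives Larch → Ginkgo → Juniper, so Ginkgo sits after Larch and before Juniper.
No other release is forced both after Larch and before Juniper.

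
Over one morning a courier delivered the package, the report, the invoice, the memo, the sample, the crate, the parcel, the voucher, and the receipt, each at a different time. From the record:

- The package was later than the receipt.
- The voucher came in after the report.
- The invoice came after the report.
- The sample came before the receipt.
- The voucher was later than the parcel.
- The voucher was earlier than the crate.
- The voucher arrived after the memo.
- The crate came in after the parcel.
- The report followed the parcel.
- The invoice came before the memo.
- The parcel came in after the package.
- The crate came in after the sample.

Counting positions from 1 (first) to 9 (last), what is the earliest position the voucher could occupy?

8

The invoice, the memo, the package, the parcel, the receipt, the report, and the sample must all come before the voucher — 7 forced predecessors.
Nothing else is forced ahead of the voucher, so its earliest slot is position 7 + 1 = 8.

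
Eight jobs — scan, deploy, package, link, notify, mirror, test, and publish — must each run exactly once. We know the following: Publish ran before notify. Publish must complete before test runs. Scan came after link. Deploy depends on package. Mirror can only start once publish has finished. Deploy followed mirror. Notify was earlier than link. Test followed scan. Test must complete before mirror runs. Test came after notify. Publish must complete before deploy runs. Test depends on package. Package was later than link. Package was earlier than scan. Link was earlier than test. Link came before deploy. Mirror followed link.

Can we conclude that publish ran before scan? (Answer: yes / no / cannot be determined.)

yes

Chain the constraints: publish → notify → link → scan. Each link is directly stated, so publish comes before scan.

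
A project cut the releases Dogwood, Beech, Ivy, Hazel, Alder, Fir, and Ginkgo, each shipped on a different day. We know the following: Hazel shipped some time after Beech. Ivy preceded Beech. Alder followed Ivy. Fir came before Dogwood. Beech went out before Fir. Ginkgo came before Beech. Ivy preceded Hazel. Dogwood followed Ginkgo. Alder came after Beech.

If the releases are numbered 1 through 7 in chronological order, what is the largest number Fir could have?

Fir must come before Dogwood — 1 release forced after it.
Everything else can be placed before Fir in some valid order, so Fir can sit as late as position 7 − 1 = 6.

6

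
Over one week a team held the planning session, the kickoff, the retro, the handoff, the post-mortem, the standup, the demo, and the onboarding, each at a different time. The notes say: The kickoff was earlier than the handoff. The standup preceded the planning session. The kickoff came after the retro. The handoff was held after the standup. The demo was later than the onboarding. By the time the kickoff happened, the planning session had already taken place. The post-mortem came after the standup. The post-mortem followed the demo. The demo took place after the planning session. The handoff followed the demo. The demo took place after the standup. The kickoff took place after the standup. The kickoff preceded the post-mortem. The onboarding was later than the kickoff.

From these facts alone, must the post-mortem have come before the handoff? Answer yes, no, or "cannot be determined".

No chain of stated constraints runs from the post-mortem to the handoff, and none runs from the handoff to the post-mortem either.
So the relative order of the post-mortem and the handoff is not fixed by the given facts.

cannot be determined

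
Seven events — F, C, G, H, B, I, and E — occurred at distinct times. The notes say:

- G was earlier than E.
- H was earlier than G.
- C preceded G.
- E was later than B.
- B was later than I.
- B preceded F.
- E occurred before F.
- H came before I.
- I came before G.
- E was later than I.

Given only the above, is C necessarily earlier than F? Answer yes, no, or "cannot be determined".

yes

Chain the constraints: C → G → E → F. Each link is directly stated, so C comes before F.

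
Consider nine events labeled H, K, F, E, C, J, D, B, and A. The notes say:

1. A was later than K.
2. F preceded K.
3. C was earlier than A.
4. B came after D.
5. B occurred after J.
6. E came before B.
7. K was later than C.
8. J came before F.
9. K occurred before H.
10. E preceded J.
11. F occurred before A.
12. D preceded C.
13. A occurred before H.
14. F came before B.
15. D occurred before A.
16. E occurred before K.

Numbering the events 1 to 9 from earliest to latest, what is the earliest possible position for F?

3

E and J must both come before F — 2 forced predecessors.
Nothing else is forced ahead of F, so its earliest slot is position 2 + 1 = 3.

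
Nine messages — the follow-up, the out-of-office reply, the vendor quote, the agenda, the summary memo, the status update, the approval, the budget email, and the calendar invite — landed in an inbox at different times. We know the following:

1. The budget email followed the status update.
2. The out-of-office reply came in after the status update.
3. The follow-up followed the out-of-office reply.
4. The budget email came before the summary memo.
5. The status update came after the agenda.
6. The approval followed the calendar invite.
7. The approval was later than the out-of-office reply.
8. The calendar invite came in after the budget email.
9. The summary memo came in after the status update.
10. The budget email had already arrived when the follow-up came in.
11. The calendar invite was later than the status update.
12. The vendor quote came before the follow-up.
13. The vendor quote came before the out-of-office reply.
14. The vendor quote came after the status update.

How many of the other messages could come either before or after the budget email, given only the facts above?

Forced before the budget email: the agenda and the status update; forced after the budget email: the approval, the calendar invite, the follow-up, and the summary memo.
That leaves the out-of-office reply and the vendor quote with no forced order relative to the budget email — 2.

2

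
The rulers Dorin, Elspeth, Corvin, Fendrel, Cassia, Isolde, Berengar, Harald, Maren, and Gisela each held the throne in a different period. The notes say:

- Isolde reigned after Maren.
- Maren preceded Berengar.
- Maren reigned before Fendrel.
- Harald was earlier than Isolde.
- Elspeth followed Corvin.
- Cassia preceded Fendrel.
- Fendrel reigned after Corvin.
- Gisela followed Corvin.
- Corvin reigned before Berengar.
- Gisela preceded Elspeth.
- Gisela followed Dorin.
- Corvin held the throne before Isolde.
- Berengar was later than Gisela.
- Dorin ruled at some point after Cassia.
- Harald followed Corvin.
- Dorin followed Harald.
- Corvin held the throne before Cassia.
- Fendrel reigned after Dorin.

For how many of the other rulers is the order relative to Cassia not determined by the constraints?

3

Forced before Cassia: Corvin; forced after Cassia: Berengar, Dorin, Elspeth, Fendrel, and Gisela.
That leaves Harald, Isolde, and Maren with no forced order relative to Cassia — 3.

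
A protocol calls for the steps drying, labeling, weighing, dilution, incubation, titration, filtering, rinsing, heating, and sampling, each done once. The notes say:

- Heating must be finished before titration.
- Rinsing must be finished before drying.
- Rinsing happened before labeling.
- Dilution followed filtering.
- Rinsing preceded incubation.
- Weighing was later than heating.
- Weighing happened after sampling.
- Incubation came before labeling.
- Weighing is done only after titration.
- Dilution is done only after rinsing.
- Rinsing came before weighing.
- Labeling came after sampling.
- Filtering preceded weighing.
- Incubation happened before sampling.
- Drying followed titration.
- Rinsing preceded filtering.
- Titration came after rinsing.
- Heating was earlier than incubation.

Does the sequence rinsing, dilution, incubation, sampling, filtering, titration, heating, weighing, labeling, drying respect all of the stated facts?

no

The constraints require filtering before dilution, but in the proposed sequence dilution appears ahead of filtering. That one violation is enough.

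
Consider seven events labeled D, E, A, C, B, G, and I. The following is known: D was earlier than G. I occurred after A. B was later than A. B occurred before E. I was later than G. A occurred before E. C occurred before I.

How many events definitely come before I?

Directly stated before I: A, C, and G.
D reaches I via D → G → I.
That's A, C, D, and G — 4 in all.

4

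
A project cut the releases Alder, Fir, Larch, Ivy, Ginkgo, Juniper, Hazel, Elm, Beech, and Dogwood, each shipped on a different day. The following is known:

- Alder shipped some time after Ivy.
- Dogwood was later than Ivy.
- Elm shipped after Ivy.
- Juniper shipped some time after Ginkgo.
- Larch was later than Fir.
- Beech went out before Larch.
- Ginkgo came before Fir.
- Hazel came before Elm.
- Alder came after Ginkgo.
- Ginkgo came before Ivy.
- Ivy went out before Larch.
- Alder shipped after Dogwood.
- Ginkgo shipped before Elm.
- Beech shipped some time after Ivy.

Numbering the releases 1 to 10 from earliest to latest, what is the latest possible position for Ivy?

5

Ivy must come before Alder, Beech, Dogwood, Elm, and Larch — 5 releases forced after it.
Everything else can be placed before Ivy in some valid order, so Ivy can sit as late as position 10 − 5 = 5.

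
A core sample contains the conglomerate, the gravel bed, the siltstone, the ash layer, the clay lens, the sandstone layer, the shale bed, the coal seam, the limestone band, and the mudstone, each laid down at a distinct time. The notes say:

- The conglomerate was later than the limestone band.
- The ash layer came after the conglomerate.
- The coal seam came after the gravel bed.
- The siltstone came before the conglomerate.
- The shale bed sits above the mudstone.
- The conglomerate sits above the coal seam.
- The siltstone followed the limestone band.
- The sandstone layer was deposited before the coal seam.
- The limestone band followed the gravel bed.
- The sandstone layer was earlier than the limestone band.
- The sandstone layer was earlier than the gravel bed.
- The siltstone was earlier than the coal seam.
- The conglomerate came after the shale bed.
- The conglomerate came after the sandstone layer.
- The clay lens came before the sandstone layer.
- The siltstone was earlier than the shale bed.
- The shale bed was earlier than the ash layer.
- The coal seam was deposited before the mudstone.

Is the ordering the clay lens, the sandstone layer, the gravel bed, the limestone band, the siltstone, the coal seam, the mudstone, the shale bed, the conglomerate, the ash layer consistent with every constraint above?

Check each stated constraint against the proposed order — e.g. the limestone band is ahead of the conglomerate; the sandstone layer is ahead of the conglomerate. Every pair is in the required order; nothing is violated.

yes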